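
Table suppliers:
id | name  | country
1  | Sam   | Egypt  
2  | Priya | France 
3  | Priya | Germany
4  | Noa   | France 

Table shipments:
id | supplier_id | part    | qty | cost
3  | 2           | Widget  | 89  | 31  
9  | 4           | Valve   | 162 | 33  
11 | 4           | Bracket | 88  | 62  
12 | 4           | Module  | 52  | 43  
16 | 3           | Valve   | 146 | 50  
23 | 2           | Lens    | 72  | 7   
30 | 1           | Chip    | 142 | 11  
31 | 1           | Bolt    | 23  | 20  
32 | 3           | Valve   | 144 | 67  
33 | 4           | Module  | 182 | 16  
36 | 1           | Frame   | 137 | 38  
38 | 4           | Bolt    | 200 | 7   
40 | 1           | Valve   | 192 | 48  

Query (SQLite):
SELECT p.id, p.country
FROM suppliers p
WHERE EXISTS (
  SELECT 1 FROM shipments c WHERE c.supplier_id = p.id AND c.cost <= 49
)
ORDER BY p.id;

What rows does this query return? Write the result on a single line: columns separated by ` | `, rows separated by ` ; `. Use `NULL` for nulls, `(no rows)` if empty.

1 | Egypt ; 2 | France ; 4 | France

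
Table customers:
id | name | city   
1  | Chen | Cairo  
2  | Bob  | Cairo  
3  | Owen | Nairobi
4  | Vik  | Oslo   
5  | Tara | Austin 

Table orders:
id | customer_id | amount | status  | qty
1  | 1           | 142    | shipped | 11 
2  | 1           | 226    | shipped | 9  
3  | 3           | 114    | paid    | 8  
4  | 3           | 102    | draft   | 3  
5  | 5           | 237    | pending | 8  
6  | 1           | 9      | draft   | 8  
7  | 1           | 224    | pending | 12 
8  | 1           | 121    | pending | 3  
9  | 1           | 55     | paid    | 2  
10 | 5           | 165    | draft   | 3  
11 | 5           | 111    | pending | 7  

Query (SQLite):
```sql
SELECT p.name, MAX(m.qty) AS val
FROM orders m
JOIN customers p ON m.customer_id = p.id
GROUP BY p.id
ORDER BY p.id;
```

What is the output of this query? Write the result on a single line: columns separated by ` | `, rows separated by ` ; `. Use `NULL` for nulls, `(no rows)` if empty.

Join each orders row to its customers via customer_id.
Group joined rows by customers.id; compute MAX(m.qty) per group.
  1: ids {1, 2, 6, 7, 8, 9} → MAX(m.qty)=12
  3: ids {3, 4} → MAX(m.qty)=8
  5: ids {5, 10, 11} → MAX(m.qty)=8

Chen | 12 ; Owen | 8 ; Tara | 8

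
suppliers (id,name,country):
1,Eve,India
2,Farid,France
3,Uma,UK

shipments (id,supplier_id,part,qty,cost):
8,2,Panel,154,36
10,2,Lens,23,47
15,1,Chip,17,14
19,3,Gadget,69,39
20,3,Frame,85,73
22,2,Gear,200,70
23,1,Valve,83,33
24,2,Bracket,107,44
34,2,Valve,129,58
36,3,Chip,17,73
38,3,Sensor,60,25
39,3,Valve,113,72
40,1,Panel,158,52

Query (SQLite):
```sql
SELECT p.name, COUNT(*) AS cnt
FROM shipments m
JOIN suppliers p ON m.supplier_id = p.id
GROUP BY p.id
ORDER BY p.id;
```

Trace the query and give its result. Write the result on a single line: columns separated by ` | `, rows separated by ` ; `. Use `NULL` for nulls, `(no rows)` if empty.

Eve | 3 ; Farid | 5 ; Uma | 5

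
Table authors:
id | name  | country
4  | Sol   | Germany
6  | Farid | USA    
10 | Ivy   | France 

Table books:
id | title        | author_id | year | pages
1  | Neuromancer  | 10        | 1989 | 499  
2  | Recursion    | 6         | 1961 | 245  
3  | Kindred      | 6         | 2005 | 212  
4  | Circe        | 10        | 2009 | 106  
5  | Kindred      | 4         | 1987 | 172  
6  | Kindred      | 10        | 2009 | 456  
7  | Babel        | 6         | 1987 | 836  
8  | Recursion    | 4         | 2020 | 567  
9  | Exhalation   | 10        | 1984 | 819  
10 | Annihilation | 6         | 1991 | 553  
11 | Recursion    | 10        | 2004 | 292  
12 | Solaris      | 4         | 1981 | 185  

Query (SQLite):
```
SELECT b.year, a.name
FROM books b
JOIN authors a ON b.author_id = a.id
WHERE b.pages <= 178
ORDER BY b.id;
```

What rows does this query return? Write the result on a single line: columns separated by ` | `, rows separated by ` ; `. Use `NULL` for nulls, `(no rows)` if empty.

2009 | Ivy ; 1987 | Sol

Each books row matches the authors row where author_id = authors.id.
Then keep rows with b.pages <= 178.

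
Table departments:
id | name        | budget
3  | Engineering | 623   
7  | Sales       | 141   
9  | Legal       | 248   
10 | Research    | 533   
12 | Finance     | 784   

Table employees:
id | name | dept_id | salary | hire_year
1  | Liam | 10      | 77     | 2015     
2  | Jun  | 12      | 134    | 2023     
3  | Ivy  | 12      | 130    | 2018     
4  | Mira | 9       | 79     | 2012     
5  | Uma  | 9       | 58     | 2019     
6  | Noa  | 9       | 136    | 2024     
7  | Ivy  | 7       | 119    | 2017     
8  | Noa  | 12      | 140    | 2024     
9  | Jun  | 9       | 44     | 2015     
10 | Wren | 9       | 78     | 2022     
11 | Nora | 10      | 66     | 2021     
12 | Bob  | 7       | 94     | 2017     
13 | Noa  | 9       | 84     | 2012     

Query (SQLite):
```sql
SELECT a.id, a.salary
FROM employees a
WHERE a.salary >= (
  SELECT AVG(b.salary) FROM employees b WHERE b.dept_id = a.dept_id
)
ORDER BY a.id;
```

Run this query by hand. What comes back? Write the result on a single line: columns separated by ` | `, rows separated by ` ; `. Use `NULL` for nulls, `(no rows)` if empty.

1 | 77 ; 6 | 136 ; 7 | 119 ; 8 | 140 ; 13 | 84

For each employees row a, compute AVG(salary) over rows sharing a.dept_id.
Keep row a if a.salary >= that per-group AVG.
  dept_id=7: AVG(salary) = 106.5
  dept_id=9: AVG(salary) = 79.833333
  dept_id=10: AVG(salary) = 71.5
  dept_id=12: AVG(salary) = 134.666667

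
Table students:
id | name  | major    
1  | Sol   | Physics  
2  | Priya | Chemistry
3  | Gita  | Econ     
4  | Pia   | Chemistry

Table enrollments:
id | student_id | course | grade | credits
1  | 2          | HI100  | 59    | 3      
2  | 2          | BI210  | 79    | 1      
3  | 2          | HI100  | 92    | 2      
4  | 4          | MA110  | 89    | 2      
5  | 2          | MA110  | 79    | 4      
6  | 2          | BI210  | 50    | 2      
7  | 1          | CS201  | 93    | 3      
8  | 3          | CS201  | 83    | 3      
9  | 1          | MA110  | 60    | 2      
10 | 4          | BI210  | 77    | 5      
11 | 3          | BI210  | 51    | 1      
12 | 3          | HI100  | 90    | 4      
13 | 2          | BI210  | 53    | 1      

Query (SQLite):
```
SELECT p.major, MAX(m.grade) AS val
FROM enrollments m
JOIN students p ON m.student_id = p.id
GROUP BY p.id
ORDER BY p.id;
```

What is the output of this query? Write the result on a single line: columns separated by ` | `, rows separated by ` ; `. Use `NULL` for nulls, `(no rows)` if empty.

Physics | 93 ; Chemistry | 92 ; Econ | 90 ; Chemistry | 89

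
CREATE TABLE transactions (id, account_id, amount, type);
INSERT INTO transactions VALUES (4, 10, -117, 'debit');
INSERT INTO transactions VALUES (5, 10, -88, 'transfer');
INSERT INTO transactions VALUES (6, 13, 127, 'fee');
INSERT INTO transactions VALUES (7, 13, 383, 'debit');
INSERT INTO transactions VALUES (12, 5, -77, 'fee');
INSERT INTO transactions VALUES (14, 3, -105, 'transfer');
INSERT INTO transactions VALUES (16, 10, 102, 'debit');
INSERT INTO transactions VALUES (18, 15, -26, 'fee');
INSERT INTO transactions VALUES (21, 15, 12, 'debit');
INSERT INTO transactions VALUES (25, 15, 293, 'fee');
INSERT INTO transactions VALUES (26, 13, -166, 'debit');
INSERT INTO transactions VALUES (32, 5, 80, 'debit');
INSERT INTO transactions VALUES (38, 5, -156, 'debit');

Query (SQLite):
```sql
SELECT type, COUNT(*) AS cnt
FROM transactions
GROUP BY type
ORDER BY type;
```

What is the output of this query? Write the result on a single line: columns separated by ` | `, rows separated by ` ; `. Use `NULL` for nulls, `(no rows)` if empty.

debit | 7 ; fee | 4 ; transfer | 2

Partition transactions by type; compute COUNT(*) within each group.
  debit: ids {4, 7, 16, 21, 26, 32, 38} → COUNT(*)=7
  fee: ids {6, 12, 18, 25} → COUNT(*)=4
  transfer: ids {5, 14} → COUNT(*)=2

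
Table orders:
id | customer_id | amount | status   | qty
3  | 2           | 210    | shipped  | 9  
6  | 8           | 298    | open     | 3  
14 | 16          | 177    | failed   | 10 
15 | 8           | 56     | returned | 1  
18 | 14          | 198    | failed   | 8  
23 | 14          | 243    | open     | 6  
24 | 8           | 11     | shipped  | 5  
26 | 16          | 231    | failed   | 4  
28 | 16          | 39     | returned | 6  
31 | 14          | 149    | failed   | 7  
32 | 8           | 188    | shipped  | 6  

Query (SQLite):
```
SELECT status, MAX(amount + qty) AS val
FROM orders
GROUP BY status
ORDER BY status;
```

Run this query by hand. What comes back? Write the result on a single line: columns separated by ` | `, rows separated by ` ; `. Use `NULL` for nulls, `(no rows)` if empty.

failed | 235 ; open | 301 ; returned | 57 ; shipped | 219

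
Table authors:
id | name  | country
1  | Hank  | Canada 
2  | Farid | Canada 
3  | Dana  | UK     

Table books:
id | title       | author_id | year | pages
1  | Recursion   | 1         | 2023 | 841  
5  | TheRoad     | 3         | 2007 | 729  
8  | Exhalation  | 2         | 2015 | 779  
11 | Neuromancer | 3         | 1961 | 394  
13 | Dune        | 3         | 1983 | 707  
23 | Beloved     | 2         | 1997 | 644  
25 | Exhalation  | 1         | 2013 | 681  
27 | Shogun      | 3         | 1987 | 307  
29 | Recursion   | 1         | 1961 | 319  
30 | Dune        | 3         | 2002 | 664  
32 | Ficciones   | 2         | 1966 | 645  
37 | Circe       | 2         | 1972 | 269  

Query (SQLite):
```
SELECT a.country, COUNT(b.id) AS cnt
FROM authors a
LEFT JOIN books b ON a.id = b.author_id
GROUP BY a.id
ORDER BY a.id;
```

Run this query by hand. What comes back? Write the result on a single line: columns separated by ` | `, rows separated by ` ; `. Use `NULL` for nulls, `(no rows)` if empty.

Canada | 3 ; Canada | 4 ; UK | 5

LEFT JOIN keeps every authors row; unmatched ones get NULL for books columns.
Group by authors.id and compute COUNT(b.id). COUNT(col) of an all-NULL group is 0.
  1: ids {1, 25, 29} → COUNT(b.id)=3
  2: ids {8, 23, 32, 37} → COUNT(b.id)=4
  3: ids {5, 11, 13, 27, 30} → COUNT(b.id)=5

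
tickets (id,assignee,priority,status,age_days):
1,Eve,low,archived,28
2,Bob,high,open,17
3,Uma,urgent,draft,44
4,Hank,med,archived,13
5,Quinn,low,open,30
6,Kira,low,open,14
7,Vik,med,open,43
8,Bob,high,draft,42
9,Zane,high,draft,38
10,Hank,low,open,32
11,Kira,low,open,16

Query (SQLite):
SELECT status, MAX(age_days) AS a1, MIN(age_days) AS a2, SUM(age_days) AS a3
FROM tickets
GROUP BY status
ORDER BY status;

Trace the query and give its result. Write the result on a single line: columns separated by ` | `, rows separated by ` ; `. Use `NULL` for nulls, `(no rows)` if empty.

archived | 28 | 13 | 41 ; draft | 44 | 38 | 124 ; open | 43 | 14 | 152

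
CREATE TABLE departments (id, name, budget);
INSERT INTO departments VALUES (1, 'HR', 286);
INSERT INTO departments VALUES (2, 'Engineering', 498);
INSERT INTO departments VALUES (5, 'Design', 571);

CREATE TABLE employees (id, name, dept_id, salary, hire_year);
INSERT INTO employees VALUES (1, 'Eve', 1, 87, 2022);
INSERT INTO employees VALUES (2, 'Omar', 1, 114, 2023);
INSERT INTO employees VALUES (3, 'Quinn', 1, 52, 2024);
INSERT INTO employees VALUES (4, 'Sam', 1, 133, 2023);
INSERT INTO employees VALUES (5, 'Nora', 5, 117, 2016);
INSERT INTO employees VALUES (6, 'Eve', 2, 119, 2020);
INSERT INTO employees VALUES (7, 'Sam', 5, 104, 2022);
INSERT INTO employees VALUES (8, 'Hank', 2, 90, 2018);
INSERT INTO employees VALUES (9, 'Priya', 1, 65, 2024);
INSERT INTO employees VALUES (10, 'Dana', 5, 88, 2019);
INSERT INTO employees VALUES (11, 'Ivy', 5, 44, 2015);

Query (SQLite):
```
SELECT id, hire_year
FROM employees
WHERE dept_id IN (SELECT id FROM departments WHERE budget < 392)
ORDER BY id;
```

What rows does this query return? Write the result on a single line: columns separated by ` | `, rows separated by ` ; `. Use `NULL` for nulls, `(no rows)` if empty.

Inner query: departments.id where budget < 392.
Outer: keep employees rows whose dept_id is in that set.
Inner query → {1}

1 | 2022 ; 2 | 2023 ; 3 | 2024 ; 4 | 2023 ; 9 | 2024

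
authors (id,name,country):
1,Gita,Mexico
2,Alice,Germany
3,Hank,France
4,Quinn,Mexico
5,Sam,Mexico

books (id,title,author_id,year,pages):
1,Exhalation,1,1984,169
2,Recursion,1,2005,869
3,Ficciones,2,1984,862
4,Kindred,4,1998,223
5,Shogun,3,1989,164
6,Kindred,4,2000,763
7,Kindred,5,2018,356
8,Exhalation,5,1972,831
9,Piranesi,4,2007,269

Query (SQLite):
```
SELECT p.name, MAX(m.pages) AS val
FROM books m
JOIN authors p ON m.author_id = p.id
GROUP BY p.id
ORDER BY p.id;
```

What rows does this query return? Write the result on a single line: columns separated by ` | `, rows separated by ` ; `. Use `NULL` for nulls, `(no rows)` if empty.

Join each books row to its authors via author_id.
Group joined rows by authors.id; compute MAX(m.pages) per group.
  1: ids {1, 2} → MAX(m.pages)=869
  2: ids {3} → MAX(m.pages)=862
  3: ids {5} → MAX(m.pages)=164
  4: ids {4, 6, 9} → MAX(m.pages)=763
  5: ids {7, 8} → MAX(m.pages)=831

Gita | 869 ; Alice | 862 ; Hank | 164 ; Quinn | 763 ; Sam | 831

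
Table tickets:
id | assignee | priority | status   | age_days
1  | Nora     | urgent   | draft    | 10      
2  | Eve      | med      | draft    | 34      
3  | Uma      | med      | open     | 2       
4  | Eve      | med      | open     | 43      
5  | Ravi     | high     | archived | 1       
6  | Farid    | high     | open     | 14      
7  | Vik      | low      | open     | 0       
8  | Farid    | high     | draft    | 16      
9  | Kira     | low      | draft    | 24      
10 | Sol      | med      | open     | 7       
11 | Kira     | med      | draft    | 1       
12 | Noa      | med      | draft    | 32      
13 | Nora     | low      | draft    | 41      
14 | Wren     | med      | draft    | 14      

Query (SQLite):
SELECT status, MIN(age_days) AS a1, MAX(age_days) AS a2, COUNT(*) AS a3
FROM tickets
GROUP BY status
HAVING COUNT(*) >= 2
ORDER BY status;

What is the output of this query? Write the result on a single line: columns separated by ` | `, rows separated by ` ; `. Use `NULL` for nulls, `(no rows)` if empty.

Group tickets by status.
Per group compute: MIN(age_days), MAX(age_days), COUNT(*).
HAVING: drop groups with fewer than 2 rows.
  archived: ids {5} → MIN(age_days)=1, MAX(age_days)=1, COUNT(*)=1
  draft: ids {1, 2, 8, 9, 11, 12, 13, 14} → MIN(age_days)=1, MAX(age_days)=41, COUNT(*)=8
  open: ids {3, 4, 6, 7, 10} → MIN(age_days)=0, MAX(age_days)=43, COUNT(*)=5

draft | 1 | 41 | 8 ; open | 0 | 43 | 5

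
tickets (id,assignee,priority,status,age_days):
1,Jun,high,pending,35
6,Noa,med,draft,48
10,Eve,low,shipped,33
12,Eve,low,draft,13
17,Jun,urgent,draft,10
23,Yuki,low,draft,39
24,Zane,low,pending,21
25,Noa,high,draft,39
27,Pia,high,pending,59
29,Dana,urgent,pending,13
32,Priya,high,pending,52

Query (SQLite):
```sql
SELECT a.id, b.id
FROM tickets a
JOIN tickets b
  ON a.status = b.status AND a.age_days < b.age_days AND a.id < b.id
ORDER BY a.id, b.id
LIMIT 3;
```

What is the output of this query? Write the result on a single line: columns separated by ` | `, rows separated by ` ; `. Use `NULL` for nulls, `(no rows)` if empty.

Pairs (a,b) with same status, a.age_days < b.age_days, a.id < b.id.
status groups: draft:{6,12,17,23,25} pending:{1,24,27,29,32} shipped:{10}
Ordered by (a.id, b.id); first 3.

1 | 27 ; 1 | 32 ; 12 | 23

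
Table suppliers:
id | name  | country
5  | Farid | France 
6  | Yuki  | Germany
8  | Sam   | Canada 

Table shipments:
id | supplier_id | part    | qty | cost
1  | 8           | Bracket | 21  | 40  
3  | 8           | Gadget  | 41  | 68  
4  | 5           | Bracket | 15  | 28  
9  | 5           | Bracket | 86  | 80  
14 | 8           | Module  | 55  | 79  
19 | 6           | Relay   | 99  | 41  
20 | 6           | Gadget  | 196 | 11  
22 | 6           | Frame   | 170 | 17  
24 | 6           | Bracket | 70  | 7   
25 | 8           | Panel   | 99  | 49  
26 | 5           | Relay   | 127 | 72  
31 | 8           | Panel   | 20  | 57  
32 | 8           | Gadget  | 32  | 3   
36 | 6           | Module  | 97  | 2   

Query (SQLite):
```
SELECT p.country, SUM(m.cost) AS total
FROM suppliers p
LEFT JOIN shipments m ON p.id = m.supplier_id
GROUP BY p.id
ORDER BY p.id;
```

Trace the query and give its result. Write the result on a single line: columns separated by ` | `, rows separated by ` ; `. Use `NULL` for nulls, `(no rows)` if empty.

LEFT JOIN keeps every suppliers row; unmatched ones get NULL for shipments columns.
Group by suppliers.id and compute SUM(m.cost). SUM over an all-NULL group is NULL.
  5: ids {4, 9, 26} → SUM(m.cost)=180
  6: ids {19, 20, 22, 24, 36} → SUM(m.cost)=78
  8: ids {1, 3, 14, 25, 31, 32} → SUM(m.cost)=296

France | 180 ; Germany | 78 ; Canada | 296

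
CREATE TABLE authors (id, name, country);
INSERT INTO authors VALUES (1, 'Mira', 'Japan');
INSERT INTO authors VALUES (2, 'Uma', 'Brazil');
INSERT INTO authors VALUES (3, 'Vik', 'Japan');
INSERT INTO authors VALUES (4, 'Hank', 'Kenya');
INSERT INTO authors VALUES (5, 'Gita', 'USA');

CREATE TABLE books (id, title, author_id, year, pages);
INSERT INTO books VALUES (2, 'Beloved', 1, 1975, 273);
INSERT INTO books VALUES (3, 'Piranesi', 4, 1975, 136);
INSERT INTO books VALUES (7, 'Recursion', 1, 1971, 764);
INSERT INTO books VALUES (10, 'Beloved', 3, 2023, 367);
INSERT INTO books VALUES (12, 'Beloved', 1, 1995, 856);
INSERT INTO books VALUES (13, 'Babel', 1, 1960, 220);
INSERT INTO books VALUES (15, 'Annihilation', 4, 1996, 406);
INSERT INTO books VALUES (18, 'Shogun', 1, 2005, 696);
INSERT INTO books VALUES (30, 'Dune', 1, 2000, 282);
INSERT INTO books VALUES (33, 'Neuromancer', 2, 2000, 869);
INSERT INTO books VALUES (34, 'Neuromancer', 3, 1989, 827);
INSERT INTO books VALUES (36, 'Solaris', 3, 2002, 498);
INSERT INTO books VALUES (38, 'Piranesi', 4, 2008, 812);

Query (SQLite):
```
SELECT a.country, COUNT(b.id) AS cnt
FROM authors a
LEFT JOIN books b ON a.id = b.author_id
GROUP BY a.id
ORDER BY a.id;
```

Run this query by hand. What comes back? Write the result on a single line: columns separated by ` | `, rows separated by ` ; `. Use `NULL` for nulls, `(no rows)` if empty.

LEFT JOIN keeps every authors row; unmatched ones get NULL for books columns.
Group by authors.id and compute COUNT(b.id). COUNT(col) of an all-NULL group is 0.
  1: ids {2, 7, 12, 13, 18, 30} → COUNT(b.id)=6
  2: ids {33} → COUNT(b.id)=1
  3: ids {10, 34, 36} → COUNT(b.id)=3
  4: ids {3, 15, 38} → COUNT(b.id)=3
  5: ids {—} → COUNT(b.id)=0

Japan | 6 ; Brazil | 1 ; Japan | 3 ; Kenya | 3 ; USA | 0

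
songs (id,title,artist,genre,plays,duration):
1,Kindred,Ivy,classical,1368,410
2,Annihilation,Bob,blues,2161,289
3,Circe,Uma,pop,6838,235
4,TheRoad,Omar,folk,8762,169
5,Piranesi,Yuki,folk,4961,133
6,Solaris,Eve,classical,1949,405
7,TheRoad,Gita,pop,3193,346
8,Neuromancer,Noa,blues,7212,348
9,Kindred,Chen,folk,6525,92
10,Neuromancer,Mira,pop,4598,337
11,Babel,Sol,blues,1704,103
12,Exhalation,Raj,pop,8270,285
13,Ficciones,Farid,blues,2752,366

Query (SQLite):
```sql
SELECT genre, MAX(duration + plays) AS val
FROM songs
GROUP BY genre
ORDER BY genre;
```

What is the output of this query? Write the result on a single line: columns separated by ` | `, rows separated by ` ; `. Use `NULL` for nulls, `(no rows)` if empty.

blues | 7560 ; classical | 2354 ; folk | 8931 ; pop | 8555

For each row compute duration + plays.
Group by genre; take MAX of the expression per group.
  blues: ids {2, 8, 11, 13} → MAX(duration + plays)=7560
  classical: ids {1, 6} → MAX(duration + plays)=2354
  folk: ids {4, 5, 9} → MAX(duration + plays)=8931
  pop: ids {3, 7, 10, 12} → MAX(duration + plays)=8555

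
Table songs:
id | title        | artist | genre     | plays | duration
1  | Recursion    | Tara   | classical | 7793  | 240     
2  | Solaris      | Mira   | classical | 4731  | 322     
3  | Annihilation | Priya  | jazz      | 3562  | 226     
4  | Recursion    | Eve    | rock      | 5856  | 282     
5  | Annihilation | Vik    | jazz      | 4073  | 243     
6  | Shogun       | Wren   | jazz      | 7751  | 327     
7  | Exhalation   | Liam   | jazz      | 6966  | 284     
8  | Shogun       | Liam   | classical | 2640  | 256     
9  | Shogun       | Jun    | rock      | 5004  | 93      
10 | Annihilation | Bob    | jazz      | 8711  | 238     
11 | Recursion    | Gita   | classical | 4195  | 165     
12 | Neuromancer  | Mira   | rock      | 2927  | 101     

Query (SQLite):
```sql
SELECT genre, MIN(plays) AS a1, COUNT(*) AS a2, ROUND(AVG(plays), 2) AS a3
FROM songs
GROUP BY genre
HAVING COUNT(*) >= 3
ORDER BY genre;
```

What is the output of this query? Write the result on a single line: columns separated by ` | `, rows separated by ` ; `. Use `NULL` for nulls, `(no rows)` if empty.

classical | 2640 | 4 | 4839.75 ; jazz | 3562 | 5 | 6212.6 ; rock | 2927 | 3 | 4595.67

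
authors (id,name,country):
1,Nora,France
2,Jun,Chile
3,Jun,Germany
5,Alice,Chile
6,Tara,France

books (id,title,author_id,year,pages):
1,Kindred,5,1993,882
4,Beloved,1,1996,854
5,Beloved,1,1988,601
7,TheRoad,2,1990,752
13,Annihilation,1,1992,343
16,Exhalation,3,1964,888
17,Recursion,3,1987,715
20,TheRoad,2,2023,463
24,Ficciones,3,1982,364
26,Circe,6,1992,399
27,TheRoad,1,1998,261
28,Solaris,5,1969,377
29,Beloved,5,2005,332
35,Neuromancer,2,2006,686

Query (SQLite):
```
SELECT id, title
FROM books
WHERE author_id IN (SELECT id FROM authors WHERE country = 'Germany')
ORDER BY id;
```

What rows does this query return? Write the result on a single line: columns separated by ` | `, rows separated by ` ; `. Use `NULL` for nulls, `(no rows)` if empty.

Inner query: authors.id where country = 'Germany'.
Outer: keep books rows whose author_id is in that set.
Inner query → {3}

16 | Exhalation ; 17 | Recursion ; 24 | Ficciones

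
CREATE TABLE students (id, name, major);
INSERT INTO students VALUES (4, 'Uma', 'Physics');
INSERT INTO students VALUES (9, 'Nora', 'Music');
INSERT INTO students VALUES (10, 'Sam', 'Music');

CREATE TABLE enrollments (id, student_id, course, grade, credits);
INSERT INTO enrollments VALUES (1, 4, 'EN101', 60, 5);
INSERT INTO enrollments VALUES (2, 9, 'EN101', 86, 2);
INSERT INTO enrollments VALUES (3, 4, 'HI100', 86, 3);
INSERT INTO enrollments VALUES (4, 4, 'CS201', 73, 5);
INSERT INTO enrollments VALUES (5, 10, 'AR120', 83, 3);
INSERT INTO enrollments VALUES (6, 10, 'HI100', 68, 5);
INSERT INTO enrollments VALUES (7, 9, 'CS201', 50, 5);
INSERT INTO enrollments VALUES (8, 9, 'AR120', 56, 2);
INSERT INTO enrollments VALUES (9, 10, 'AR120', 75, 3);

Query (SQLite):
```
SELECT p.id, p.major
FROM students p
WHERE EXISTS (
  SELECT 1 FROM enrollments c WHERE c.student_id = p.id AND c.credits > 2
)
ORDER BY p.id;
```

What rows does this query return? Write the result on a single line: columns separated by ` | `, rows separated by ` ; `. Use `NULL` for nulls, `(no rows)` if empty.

4 | Physics ; 9 | Music ; 10 | Music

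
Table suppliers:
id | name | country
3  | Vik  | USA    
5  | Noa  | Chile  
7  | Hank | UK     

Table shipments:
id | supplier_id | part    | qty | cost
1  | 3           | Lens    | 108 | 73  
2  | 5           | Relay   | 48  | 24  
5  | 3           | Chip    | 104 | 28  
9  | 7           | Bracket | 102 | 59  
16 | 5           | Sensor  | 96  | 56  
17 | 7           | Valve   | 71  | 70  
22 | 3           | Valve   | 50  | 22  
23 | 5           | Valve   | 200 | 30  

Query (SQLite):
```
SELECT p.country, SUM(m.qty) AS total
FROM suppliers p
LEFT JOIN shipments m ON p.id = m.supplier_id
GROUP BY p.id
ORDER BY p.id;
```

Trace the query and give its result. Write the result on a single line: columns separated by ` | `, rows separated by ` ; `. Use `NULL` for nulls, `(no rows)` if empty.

LEFT JOIN keeps every suppliers row; unmatched ones get NULL for shipments columns.
Group by suppliers.id and compute SUM(m.qty). SUM over an all-NULL group is NULL.
  3: ids {1, 5, 22} → SUM(m.qty)=262
  5: ids {2, 16, 23} → SUM(m.qty)=344
  7: ids {9, 17} → SUM(m.qty)=173

USA | 262 ; Chile | 344 ; UK | 173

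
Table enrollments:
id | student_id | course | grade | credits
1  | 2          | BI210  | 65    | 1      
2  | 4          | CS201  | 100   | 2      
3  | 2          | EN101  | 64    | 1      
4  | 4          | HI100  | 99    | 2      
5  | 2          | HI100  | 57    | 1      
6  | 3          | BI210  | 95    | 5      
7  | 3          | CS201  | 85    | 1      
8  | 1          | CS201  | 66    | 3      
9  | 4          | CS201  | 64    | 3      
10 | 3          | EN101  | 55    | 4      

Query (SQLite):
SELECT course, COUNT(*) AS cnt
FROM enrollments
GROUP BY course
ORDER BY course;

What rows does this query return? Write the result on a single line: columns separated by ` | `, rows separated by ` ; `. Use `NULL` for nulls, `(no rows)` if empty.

BI210 | 2 ; CS201 | 4 ; EN101 | 2 ; HI100 | 2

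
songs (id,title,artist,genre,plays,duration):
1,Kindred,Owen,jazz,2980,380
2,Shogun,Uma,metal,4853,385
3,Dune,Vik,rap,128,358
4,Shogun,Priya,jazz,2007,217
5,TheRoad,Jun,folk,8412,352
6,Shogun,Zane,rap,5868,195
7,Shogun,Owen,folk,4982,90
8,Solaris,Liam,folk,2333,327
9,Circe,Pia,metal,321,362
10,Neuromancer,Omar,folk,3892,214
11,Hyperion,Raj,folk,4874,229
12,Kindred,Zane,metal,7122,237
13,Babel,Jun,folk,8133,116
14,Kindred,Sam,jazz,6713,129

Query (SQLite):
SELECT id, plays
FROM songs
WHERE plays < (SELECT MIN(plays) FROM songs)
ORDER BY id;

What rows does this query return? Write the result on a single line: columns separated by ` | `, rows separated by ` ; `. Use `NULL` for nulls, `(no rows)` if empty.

Scalar subquery: MIN(plays) over all songs rows = 128.
Keep rows where plays < that value.

(no rows)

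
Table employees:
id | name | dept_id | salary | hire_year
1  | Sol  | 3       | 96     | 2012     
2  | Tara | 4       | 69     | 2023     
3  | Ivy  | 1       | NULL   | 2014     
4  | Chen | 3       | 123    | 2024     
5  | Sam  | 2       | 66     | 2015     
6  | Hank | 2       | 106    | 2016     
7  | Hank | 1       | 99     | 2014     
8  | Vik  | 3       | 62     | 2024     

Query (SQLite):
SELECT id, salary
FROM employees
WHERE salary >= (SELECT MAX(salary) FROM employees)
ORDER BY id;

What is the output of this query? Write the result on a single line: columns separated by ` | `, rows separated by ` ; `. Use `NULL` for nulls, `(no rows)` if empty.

Scalar subquery: MAX(salary) over all employees rows = 123.
Keep rows where salary >= that value.

4 | 123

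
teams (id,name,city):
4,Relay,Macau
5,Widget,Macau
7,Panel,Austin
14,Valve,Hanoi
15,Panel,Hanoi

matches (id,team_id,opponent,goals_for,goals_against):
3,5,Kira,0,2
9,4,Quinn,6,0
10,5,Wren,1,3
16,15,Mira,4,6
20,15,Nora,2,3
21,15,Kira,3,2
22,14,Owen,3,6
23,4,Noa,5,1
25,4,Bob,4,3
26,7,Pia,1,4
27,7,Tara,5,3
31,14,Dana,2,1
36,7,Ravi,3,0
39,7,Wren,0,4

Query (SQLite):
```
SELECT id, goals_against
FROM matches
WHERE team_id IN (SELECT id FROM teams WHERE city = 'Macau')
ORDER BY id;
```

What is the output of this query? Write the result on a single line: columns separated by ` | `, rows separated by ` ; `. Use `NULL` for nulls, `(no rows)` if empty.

Inner query: teams.id where city = 'Macau'.
Outer: keep matches rows whose team_id is in that set.
Inner query → {4, 5}

3 | 2 ; 9 | 0 ; 10 | 3 ; 23 | 1 ; 25 | 3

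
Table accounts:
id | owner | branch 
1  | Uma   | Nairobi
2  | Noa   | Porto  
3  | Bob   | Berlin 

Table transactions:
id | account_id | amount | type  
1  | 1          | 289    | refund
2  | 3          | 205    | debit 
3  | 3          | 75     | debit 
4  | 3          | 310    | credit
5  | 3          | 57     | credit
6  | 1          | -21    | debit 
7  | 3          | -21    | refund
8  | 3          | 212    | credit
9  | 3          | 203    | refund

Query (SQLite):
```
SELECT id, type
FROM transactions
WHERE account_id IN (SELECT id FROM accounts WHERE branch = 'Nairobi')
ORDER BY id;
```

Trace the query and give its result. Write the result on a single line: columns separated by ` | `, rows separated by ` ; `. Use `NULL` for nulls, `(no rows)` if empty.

Inner query: accounts.id where branch = 'Nairobi'.
Outer: keep transactions rows whose account_id is in that set.
Inner query → {1}

1 | refund ; 6 | debit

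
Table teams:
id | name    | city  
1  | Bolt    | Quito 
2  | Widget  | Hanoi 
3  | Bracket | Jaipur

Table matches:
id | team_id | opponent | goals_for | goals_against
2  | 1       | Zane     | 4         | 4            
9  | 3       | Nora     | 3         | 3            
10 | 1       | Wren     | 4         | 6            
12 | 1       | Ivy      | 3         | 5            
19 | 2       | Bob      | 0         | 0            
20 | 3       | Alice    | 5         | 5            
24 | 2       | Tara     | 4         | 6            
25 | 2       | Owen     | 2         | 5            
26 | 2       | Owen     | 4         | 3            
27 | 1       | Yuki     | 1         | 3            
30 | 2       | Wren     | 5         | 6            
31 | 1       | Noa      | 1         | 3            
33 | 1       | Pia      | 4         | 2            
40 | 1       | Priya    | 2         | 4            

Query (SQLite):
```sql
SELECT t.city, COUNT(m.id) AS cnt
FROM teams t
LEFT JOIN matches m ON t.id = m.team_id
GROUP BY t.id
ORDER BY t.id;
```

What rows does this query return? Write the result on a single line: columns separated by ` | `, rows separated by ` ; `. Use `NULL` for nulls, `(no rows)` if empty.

LEFT JOIN keeps every teams row; unmatched ones get NULL for matches columns.
Group by teams.id and compute COUNT(m.id). COUNT(col) of an all-NULL group is 0.
  1: ids {2, 10, 12, 27, 31, 33, 40} → COUNT(m.id)=7
  2: ids {19, 24, 25, 26, 30} → COUNT(m.id)=5
  3: ids {9, 20} → COUNT(m.id)=2

Quito | 7 ; Hanoi | 5 ; Jaipur | 2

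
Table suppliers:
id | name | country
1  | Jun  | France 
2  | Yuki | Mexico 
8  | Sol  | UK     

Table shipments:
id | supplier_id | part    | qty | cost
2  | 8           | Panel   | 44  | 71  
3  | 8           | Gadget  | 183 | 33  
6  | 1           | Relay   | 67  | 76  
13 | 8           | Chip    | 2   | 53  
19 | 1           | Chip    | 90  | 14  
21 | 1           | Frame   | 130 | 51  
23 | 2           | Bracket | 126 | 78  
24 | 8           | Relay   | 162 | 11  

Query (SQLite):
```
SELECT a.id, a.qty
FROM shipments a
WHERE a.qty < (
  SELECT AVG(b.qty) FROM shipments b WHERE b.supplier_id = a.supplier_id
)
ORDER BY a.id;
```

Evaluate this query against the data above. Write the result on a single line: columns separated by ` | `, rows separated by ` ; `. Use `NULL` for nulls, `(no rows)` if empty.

2 | 44 ; 6 | 67 ; 13 | 2 ; 19 | 90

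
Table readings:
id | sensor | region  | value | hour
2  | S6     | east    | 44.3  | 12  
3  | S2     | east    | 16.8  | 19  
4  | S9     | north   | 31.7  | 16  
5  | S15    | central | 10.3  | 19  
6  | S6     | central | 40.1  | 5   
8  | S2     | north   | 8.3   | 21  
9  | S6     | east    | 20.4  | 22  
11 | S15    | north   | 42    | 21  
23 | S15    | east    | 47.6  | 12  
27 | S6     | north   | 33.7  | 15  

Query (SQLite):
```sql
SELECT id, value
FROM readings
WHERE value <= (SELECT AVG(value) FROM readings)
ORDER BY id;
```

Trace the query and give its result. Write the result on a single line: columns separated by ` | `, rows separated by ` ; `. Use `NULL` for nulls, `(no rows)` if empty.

3 | 16.8 ; 5 | 10.3 ; 8 | 8.3 ; 9 | 20.4

Scalar subquery: AVG(value) over all readings rows = 29.52.
Keep rows where value <= that value.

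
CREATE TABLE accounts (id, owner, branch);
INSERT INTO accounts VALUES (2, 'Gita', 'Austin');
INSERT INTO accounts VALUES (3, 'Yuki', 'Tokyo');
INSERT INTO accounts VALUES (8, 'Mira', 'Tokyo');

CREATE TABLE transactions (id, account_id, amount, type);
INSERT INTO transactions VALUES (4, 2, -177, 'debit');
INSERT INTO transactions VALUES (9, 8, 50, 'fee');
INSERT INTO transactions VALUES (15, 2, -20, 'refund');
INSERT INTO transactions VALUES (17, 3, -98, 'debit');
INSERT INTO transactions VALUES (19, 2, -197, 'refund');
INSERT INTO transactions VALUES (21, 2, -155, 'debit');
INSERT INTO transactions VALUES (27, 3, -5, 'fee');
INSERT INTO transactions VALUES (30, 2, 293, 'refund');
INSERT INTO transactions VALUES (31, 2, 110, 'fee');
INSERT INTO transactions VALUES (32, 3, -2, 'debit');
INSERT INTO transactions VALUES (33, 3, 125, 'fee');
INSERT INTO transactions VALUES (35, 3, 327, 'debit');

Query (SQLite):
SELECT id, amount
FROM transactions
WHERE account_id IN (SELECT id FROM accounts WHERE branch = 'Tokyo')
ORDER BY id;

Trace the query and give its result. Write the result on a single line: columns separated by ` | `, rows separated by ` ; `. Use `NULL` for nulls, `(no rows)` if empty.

9 | 50 ; 17 | -98 ; 27 | -5 ; 32 | -2 ; 33 | 125 ; 35 | 327

Inner query: accounts.id where branch = 'Tokyo'.
Outer: keep transactions rows whose account_id is in that set.
Inner query → {3, 8}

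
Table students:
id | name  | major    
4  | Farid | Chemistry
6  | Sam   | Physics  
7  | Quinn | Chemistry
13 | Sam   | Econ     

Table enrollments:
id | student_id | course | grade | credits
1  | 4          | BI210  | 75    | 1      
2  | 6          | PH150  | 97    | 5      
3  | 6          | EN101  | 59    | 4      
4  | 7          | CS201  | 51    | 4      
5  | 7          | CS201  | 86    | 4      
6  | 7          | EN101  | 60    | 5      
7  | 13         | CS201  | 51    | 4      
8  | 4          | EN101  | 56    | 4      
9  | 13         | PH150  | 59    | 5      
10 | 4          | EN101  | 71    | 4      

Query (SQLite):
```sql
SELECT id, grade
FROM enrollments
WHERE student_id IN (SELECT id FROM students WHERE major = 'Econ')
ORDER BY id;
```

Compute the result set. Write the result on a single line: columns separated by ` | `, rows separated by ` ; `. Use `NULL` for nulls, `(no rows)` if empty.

Inner query: students.id where major = 'Econ'.
Outer: keep enrollments rows whose student_id is in that set.
Inner query → {13}

7 | 51 ; 9 | 59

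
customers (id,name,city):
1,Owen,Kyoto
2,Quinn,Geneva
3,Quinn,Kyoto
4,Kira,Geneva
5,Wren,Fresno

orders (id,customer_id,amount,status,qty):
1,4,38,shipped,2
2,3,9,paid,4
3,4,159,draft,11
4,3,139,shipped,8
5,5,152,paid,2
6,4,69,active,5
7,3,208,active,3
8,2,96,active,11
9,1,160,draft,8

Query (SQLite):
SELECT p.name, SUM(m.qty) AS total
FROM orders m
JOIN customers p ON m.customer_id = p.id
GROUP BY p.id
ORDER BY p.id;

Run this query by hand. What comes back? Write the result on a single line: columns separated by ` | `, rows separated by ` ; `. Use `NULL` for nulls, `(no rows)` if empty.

Owen | 8 ; Quinn | 11 ; Quinn | 15 ; Kira | 18 ; Wren | 2

Join each orders row to its customers via customer_id.
Group joined rows by customers.id; compute SUM(m.qty) per group.
  1: ids {9} → SUM(m.qty)=8
  2: ids {8} → SUM(m.qty)=11
  3: ids {2, 4, 7} → SUM(m.qty)=15
  4: ids {1, 3, 6} → SUM(m.qty)=18
  5: ids {5} → SUM(m.qty)=2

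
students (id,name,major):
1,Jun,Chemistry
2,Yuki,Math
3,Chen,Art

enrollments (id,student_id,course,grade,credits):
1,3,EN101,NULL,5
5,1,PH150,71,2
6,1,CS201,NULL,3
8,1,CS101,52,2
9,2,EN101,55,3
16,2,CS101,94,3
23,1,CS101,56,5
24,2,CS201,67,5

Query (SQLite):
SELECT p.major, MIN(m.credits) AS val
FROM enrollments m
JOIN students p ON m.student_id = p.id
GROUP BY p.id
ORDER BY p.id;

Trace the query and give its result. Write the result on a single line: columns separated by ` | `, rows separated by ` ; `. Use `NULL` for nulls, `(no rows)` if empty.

Chemistry | 2 ; Math | 3 ; Art | 5

Join each enrollments row to its students via student_id.
Group joined rows by students.id; compute MIN(m.credits) per group.
  1: ids {5, 6, 8, 23} → MIN(m.credits)=2
  2: ids {9, 16, 24} → MIN(m.credits)=3
  3: ids {1} → MIN(m.credits)=5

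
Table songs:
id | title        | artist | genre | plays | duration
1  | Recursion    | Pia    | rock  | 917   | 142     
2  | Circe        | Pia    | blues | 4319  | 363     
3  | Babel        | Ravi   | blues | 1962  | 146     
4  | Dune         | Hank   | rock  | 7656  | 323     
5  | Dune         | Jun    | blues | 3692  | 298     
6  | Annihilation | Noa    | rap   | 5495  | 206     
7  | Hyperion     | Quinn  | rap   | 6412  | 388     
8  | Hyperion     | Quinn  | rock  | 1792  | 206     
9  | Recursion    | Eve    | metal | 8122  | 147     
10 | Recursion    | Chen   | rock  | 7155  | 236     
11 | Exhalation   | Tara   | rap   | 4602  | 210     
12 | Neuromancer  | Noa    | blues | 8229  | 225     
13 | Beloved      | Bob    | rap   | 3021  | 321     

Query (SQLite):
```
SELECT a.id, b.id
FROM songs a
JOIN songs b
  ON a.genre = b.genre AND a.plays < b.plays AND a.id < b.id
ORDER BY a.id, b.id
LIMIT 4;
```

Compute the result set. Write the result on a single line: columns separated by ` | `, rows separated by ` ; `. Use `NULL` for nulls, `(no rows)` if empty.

1 | 4 ; 1 | 8 ; 1 | 10 ; 2 | 12

Pairs (a,b) with same genre, a.plays < b.plays, a.id < b.id.
genre groups: blues:{2,3,5,12} metal:{9} rap:{6,7,11,13} rock:{1,4,8,10}
Ordered by (a.id, b.id); first 4.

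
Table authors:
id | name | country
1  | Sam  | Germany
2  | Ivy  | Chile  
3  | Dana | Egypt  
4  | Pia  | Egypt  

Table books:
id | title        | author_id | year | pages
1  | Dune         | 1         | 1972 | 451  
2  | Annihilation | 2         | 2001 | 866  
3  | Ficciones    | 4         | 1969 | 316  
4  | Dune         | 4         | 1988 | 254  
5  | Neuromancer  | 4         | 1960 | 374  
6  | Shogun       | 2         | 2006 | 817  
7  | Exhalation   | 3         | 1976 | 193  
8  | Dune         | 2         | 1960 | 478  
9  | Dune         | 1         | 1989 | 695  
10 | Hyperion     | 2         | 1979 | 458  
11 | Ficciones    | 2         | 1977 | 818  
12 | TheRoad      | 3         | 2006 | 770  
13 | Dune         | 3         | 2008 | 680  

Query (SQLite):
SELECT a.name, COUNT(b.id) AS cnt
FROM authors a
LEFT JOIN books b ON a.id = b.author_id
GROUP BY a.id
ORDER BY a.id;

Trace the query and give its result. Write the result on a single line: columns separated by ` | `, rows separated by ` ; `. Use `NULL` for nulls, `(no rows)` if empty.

LEFT JOIN keeps every authors row; unmatched ones get NULL for books columns.
Group by authors.id and compute COUNT(b.id). COUNT(col) of an all-NULL group is 0.
  1: ids {1, 9} → COUNT(b.id)=2
  2: ids {2, 6, 8, 10, 11} → COUNT(b.id)=5
  3: ids {7, 12, 13} → COUNT(b.id)=3
  4: ids {3, 4, 5} → COUNT(b.id)=3

Sam | 2 ; Ivy | 5 ; Dana | 3 ; Pia | 3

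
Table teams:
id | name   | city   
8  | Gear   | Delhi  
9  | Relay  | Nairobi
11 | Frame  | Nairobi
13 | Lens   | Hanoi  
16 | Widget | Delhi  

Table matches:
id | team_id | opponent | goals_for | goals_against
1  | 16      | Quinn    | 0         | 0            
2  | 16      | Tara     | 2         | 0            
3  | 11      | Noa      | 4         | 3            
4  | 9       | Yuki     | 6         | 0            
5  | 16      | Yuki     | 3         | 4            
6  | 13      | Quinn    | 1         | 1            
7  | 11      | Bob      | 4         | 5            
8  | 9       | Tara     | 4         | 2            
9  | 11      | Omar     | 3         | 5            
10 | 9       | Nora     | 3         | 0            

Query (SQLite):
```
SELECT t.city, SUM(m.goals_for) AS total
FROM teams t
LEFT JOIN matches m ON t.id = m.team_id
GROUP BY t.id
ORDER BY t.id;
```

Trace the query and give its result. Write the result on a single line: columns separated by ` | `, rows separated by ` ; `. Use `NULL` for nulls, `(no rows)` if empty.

LEFT JOIN keeps every teams row; unmatched ones get NULL for matches columns.
Group by teams.id and compute SUM(m.goals_for). SUM over an all-NULL group is NULL.
  8: ids {—} → SUM(m.goals_for)=NULL
  9: ids {4, 8, 10} → SUM(m.goals_for)=13
  11: ids {3, 7, 9} → SUM(m.goals_for)=11
  13: ids {6} → SUM(m.goals_for)=1
  16: ids {1, 2, 5} → SUM(m.goals_for)=5

Delhi | NULL ; Nairobi | 13 ; Nairobi | 11 ; Hanoi | 1 ; Delhi | 5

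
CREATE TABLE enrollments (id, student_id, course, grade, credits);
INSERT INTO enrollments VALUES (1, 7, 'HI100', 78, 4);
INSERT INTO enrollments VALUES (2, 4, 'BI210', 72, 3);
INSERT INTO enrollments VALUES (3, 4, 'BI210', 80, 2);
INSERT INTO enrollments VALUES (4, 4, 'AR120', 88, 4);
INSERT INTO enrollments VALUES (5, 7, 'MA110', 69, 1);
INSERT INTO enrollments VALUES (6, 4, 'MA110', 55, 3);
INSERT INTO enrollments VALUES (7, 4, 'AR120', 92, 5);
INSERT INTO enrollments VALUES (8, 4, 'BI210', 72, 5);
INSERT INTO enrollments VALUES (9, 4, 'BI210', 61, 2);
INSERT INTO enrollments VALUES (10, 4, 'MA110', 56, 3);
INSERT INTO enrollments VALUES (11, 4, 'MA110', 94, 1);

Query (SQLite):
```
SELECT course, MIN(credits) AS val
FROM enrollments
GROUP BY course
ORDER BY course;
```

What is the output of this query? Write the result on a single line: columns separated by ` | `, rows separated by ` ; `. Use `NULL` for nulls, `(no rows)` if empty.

AR120 | 4 ; BI210 | 2 ; HI100 | 4 ; MA110 | 1

Partition enrollments by course; compute MIN(credits) within each group.
  AR120: ids {4, 7} → MIN(credits)=4
  BI210: ids {2, 3, 8, 9} → MIN(credits)=2
  HI100: ids {1} → MIN(credits)=4
  MA110: ids {5, 6, 10, 11} → MIN(credits)=1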